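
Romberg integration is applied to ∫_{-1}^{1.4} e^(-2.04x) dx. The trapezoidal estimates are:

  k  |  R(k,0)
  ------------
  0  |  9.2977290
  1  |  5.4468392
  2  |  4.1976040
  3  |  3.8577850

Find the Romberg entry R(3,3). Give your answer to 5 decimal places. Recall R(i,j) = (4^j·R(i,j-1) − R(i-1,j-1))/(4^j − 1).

3.74185

Richardson extrapolation on the trapezoidal column (denominator 4−1=3):
R(1,1) = (4·5.4468392 − 9.2977290) / 3 = 4.1632093
R(2,1) = (4·4.1976040 − 5.4468392) / 3 = 3.7811923
R(3,1) = 3.8577850 + (3.8577850 − 4.1976040)/3 = 3.7445120
R(2,2) = 3.7811923 + (3.7811923 − 4.1632093)/15 = 3.7557245
R(3,2) = (16·3.7445120 − 3.7811923) / 15 = 3.7420666
R(3,3) = 3.7420666 + (3.7420666 − 3.7557245)/63 = 3.7418498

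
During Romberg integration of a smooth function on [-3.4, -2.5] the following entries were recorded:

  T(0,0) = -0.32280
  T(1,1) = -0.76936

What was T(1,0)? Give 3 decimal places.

From T(1,1) = (4·T(1,0) − T(0,0))/3, solve for T(1,0):
4·T(1,0) = 3·(-0.76936) + (-0.32280) = -2.63088
T(1,0) = -0.65772

-0.658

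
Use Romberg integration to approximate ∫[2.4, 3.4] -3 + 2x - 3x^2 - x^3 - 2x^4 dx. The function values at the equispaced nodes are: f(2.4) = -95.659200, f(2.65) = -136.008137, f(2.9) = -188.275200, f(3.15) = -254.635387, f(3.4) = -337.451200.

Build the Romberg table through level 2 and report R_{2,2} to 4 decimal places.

R_{0,0} (trapezoid, 1 panel, h=1.0000): -216.555200
R_{1,0} (trapezoid, 2 panels, h=0.5000): -202.415200
R_{2,0} (trapezoid, 4 panels, h=0.2500): -198.868481
R_{1,1} = -202.415200 + (-202.415200 − (-216.555200))/3 = -197.701867
R_{2,1} = -198.868481 + (-198.868481 − (-202.415200))/3 = -197.686241
R_{2,2} = -197.686241 + (-197.686241 − (-197.701867))/15 = -197.685199

-197.6852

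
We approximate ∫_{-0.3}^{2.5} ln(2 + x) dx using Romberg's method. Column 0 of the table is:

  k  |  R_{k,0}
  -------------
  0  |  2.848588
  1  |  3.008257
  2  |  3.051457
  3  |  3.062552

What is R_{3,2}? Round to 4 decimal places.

Richardson extrapolation on the trapezoidal column (denominator 4−1=3):
R_{2,1} = 3.051457 + (3.051457 − 3.008257)/3 = 3.065857
R_{3,1} = 3.062552 + (3.062552 − 3.051457)/3 = 3.066250
R_{3,2} = (16·3.066250 − 3.065857) / 15 = 3.066276

3.0663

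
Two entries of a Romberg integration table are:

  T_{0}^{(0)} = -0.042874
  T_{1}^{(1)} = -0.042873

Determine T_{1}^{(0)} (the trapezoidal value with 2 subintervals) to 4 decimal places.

From T_{1}^{(1)} = (4·T_{1}^{(0)} − T_{0}^{(0)})/3, solve for T_{1}^{(0)}:
4·T_{1}^{(0)} = 3·(-0.042873) + (-0.042874) = -0.171493
T_{1}^{(0)} = -0.042873

-0.0429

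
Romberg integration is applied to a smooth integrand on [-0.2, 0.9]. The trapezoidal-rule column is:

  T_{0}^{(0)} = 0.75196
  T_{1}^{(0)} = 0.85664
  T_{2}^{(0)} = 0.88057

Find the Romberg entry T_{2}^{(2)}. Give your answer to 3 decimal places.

0.888

Richardson extrapolation on the trapezoidal column (denominator 4−1=3):
T_{1}^{(1)} = 0.85664 + (0.85664 − 0.75196)/3 = 0.89153
T_{2}^{(1)} = (4·0.88057 − 0.85664) / 3 = 0.88855
T_{2}^{(2)} = (16·0.88855 − 0.89153) / 15 = 0.88835
(Column j=1 coincides with Simpson's rule on the same nodes.)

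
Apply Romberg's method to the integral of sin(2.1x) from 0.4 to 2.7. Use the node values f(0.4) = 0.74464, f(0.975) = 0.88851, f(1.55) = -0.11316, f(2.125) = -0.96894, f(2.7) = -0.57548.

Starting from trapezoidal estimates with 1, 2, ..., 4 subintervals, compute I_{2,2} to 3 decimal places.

I_{0,0} (trapezoid, 1 panel, h=2.3000): 0.19453
I_{1,0} (trapezoid, 2 panels, h=1.1500): -0.03287
I_{2,0} (trapezoid, 4 panels, h=0.5750): -0.06268
I_{1,1} = -0.03287 + (-0.03287 − 0.19453)/3 = -0.10867
I_{2,1} = -0.06268 + (-0.06268 − (-0.03287))/3 = -0.07262
I_{2,2} = -0.07262 + (-0.07262 − (-0.10867))/15 = -0.07022

-0.070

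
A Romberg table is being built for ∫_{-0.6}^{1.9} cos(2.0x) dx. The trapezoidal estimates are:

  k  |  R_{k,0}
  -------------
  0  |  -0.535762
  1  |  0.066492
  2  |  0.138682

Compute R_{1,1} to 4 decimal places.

0.2672

R_{1,1} = 0.066492 + (0.066492 − (-0.535762))/3 = 0.267243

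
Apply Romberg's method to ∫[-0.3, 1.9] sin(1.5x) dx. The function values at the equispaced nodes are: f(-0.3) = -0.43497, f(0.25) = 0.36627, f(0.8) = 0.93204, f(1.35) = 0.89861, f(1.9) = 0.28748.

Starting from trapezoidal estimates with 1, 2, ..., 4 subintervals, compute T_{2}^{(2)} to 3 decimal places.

1.238

T_{0}^{(0)} (trapezoid, 1 panel, h=2.2000): -0.16224
T_{1}^{(0)} (trapezoid, 2 panels, h=1.1000): 0.94412
T_{2}^{(0)} (trapezoid, 4 panels, h=0.5500): 1.16775
T_{1}^{(1)} = 0.94412 + (0.94412 − (-0.16224))/3 = 1.31291
T_{2}^{(1)} = 1.16775 + (1.16775 − 0.94412)/3 = 1.24229
T_{2}^{(2)} = 1.24229 + (1.24229 − 1.31291)/15 = 1.23758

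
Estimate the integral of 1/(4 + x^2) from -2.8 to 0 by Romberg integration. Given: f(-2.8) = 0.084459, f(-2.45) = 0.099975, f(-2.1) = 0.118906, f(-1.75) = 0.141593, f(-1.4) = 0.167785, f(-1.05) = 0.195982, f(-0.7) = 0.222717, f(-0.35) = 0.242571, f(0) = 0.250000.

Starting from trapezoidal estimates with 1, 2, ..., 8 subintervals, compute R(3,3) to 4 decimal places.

0.4753

R(0,0) (trapezoid, 1 panel, h=2.8000): 0.468243
R(1,0) (trapezoid, 2 panels, h=1.4000): 0.469020
R(2,0) (trapezoid, 4 panels, h=0.7000): 0.473646
R(3,0) (trapezoid, 8 panels, h=0.3500): 0.474865
R(1,1) = 0.469020 + (0.469020 − 0.468243)/3 = 0.469279
R(2,1) = 0.473646 + (0.473646 − 0.469020)/3 = 0.475188
R(3,1) = 0.474865 + (0.474865 − 0.473646)/3 = 0.475271
R(2,2) = 0.475188 + (0.475188 − 0.469279)/15 = 0.475582
R(3,2) = 0.475271 + (0.475271 − 0.475188)/15 = 0.475277
R(3,3) = 0.475277 + (0.475277 − 0.475582)/63 = 0.475272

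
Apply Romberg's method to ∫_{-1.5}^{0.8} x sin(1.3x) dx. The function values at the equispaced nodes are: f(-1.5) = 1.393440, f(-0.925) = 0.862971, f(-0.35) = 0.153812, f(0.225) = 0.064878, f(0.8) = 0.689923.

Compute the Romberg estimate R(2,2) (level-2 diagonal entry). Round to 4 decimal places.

R(0,0) (trapezoid, 1 panel, h=2.3000): 2.395867
R(1,0) (trapezoid, 2 panels, h=1.1500): 1.374818
R(2,0) (trapezoid, 4 panels, h=0.5750): 1.220922
R(1,1) = 1.374818 + (1.374818 − 2.395867)/3 = 1.034468
R(2,1) = 1.220922 + (1.220922 − 1.374818)/3 = 1.169623
R(2,2) = 1.169623 + (1.169623 − 1.034468)/15 = 1.178633

1.1786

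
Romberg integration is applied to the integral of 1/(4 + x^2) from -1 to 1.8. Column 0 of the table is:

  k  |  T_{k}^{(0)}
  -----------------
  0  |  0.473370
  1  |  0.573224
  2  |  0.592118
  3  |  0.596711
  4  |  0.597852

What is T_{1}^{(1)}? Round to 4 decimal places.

0.6065

T_{1}^{(1)} = 0.573224 + (0.573224 − 0.473370)/3 = 0.606509
(Column j=1 coincides with Simpson's rule on the same nodes.)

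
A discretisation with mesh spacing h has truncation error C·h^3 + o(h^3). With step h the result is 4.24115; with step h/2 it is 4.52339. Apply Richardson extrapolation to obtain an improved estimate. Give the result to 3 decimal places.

4.564

The leading error scales as h^3; refining by a factor of 2 reduces it by 2^3 = 8.
Extrapolated value = (8·A(h/2) − A(h)) / (8 − 1)
= (8·4.52339 − 4.24115) / 7
= 31.94597 / 7 = 4.56371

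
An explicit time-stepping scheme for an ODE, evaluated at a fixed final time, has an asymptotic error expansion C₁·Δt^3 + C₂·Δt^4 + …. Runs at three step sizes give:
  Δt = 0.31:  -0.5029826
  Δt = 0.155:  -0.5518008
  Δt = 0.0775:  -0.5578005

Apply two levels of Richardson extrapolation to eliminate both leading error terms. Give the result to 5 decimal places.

First eliminate the Δt^3 term (factor 2^3 = 8):
  B₁ = (8·(-0.5518008) − (-0.5029826))/7 = -0.5587748
  B₂ = (8·(-0.5578005) − (-0.5518008))/7 = -0.5586576
Then eliminate the Δt^4 term (factor 2^4 = 16):
  (16·(-0.5586576) − (-0.5587748))/15 = -0.5586498

-0.55865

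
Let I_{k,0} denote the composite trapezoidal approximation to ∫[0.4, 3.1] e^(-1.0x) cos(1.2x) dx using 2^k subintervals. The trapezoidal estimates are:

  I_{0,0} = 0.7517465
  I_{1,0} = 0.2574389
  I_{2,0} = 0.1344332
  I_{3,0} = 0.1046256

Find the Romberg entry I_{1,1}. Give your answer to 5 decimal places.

0.09267

I_{1,1} = 0.2574389 + (0.2574389 − 0.7517465)/3 = 0.0926697
(Column j=1 coincides with Simpson's rule on the same nodes.)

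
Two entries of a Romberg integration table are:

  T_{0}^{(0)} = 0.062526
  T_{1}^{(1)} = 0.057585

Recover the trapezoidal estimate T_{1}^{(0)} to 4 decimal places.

0.0588

From T_{1}^{(1)} = (4·T_{1}^{(0)} − T_{0}^{(0)})/3, solve for T_{1}^{(0)}:
4·T_{1}^{(0)} = 3·0.057585 + 0.062526 = 0.235281
T_{1}^{(0)} = 0.058820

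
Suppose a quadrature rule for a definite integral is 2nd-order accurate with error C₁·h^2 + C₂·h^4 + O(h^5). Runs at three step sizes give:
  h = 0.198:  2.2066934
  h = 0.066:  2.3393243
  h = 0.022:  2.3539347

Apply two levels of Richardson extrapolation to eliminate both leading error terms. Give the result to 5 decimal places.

First eliminate the h^2 term (factor 3^2 = 9):
  B₁ = (9·2.3393243 − 2.2066934)/8 = 2.3559032
  B₂ = (9·2.3539347 − 2.3393243)/8 = 2.3557610
Then eliminate the h^4 term (factor 3^4 = 81):
  (81·2.3557610 − 2.3559032)/80 = 2.3557592

2.35576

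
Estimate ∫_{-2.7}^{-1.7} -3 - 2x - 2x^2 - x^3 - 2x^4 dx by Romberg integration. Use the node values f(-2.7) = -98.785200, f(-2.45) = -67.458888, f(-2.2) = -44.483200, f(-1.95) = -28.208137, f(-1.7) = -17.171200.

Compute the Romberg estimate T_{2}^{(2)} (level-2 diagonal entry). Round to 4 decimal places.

T_{0}^{(0)} (trapezoid, 1 panel, h=1.0000): -57.978200
T_{1}^{(0)} (trapezoid, 2 panels, h=0.5000): -51.230700
T_{2}^{(0)} (trapezoid, 4 panels, h=0.2500): -49.532106
T_{1}^{(1)} = -51.230700 + (-51.230700 − (-57.978200))/3 = -48.981533
T_{2}^{(1)} = -49.532106 + (-49.532106 − (-51.230700))/3 = -48.965908
T_{2}^{(2)} = -48.965908 + (-48.965908 − (-48.981533))/15 = -48.964866

-48.9649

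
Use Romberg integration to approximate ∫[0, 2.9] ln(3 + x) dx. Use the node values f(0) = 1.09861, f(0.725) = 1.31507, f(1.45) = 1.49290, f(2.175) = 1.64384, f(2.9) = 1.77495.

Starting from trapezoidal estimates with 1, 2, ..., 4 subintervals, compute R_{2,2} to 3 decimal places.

R_{0,0} (trapezoid, 1 panel, h=2.9000): 4.16666
R_{1,0} (trapezoid, 2 panels, h=1.4500): 4.24804
R_{2,0} (trapezoid, 4 panels, h=0.7250): 4.26923
R_{1,1} = 4.24804 + (4.24804 − 4.16666)/3 = 4.27517
R_{2,1} = 4.26923 + (4.26923 − 4.24804)/3 = 4.27629
R_{2,2} = 4.27629 + (4.27629 − 4.27517)/15 = 4.27636

4.276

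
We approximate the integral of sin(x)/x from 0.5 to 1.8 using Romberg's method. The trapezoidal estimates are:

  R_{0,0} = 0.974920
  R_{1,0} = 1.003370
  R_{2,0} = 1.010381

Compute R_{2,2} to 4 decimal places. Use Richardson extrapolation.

Richardson extrapolation on the trapezoidal column (denominator 4−1=3):
R_{1,1} = (4·1.003370 − 0.974920) / 3 = 1.012853
R_{2,1} = 1.010381 + (1.010381 − 1.003370)/3 = 1.012718
R_{2,2} = (16·1.012718 − 1.012853) / 15 = 1.012709

1.0127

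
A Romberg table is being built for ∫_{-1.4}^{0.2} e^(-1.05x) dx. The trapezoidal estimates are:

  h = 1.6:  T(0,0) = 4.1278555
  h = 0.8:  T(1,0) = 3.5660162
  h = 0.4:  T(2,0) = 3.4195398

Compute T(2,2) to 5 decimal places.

3.37018

Richardson extrapolation on the trapezoidal column (denominator 4−1=3):
T(1,1) = 3.5660162 + (3.5660162 − 4.1278555)/3 = 3.3787364
T(2,1) = 3.4195398 + (3.4195398 − 3.5660162)/3 = 3.3707143
T(2,2) = 3.3707143 + (3.3707143 − 3.3787364)/15 = 3.3701795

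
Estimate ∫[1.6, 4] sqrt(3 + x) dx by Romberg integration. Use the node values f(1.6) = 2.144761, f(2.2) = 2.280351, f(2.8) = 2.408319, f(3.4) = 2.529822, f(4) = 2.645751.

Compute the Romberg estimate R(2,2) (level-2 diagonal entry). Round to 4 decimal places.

5.7696

R(0,0) (trapezoid, 1 panel, h=2.4000): 5.748614
R(1,0) (trapezoid, 2 panels, h=1.2000): 5.764290
R(2,0) (trapezoid, 4 panels, h=0.6000): 5.768249
R(1,1) = 5.764290 + (5.764290 − 5.748614)/3 = 5.769515
R(2,1) = 5.768249 + (5.768249 − 5.764290)/3 = 5.769569
R(2,2) = 5.769569 + (5.769569 − 5.769515)/15 = 5.769573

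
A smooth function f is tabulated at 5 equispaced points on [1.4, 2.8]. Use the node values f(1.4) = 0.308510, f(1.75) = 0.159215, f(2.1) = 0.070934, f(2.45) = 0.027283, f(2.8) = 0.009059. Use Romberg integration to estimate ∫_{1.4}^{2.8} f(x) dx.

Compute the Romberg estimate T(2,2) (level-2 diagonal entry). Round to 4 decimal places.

T(0,0) (trapezoid, 1 panel, h=1.4000): 0.222298
T(1,0) (trapezoid, 2 panels, h=0.7000): 0.160803
T(2,0) (trapezoid, 4 panels, h=0.3500): 0.145676
T(1,1) = 0.160803 + (0.160803 − 0.222298)/3 = 0.140305
T(2,1) = 0.145676 + (0.145676 − 0.160803)/3 = 0.140634
T(2,2) = 0.140634 + (0.140634 − 0.140305)/15 = 0.140656

0.1407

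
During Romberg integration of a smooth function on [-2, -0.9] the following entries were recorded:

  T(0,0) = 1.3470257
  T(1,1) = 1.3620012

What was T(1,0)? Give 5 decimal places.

1.35826

From T(1,1) = (4·T(1,0) − T(0,0))/3, solve for T(1,0):
4·T(1,0) = 3·1.3620012 + 1.3470257 = 5.4330293
T(1,0) = 1.3582573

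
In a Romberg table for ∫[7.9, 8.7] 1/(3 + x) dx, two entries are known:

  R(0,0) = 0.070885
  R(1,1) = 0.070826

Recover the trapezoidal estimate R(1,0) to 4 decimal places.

From R(1,1) = (4·R(1,0) − R(0,0))/3, solve for R(1,0):
4·R(1,0) = 3·0.070826 + 0.070885 = 0.283363
R(1,0) = 0.070841

0.0708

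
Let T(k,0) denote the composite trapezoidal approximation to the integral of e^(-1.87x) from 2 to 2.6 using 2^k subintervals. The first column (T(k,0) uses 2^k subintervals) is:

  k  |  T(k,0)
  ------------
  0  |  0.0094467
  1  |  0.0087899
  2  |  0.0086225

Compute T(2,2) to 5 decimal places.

0.00857

Richardson extrapolation on the trapezoidal column (denominator 4−1=3):
T(1,1) = (4·0.0087899 − 0.0094467) / 3 = 0.0085710
T(2,1) = 0.0086225 + (0.0086225 − 0.0087899)/3 = 0.0085667
T(2,2) = 0.0085667 + (0.0085667 − 0.0085710)/15 = 0.0085664
(Column j=1 coincides with Simpson's rule on the same nodes.)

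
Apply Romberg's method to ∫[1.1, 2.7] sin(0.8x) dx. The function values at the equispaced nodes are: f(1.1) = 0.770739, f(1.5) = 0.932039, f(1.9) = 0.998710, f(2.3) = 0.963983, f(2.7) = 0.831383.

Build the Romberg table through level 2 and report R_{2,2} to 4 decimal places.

R_{0,0} (trapezoid, 1 panel, h=1.6000): 1.281698
R_{1,0} (trapezoid, 2 panels, h=0.8000): 1.439817
R_{2,0} (trapezoid, 4 panels, h=0.4000): 1.478317
R_{1,1} = 1.439817 + (1.439817 − 1.281698)/3 = 1.492523
R_{2,1} = 1.478317 + (1.478317 − 1.439817)/3 = 1.491150
R_{2,2} = 1.491150 + (1.491150 − 1.492523)/15 = 1.491058

1.4911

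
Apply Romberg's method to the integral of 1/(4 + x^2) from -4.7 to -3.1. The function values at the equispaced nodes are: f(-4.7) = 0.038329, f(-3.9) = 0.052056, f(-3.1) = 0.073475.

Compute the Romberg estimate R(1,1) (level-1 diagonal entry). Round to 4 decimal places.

R(0,0) (trapezoid, 1 panel, h=1.6000): 0.089443
R(1,0) (trapezoid, 2 panels, h=0.8000): 0.086366
R(1,1) = 0.086366 + (0.086366 − 0.089443)/3 = 0.085340

0.0853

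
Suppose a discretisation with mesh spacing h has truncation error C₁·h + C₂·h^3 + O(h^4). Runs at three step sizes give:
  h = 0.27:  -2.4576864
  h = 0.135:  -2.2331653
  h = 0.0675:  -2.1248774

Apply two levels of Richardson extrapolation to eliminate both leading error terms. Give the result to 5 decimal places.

First eliminate the h term (factor 2^1 = 2):
  B₁ = (2·(-2.2331653) − (-2.4576864))/1 = -2.0086442
  B₂ = (2·(-2.1248774) − (-2.2331653))/1 = -2.0165895
Then eliminate the h^3 term (factor 2^3 = 8):
  (8·(-2.0165895) − (-2.0086442))/7 = -2.0177245

-2.01772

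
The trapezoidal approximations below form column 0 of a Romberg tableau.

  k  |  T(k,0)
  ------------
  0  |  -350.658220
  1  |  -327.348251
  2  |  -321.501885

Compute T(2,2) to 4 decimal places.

T(1,1) = (4·(-327.348251) − (-350.658220)) / 3 = -319.578261
T(2,1) = (4·(-321.501885) − (-327.348251)) / 3 = -319.553096
T(2,2) = -319.553096 + (-319.553096 − (-319.578261))/15 = -319.551418

-319.5514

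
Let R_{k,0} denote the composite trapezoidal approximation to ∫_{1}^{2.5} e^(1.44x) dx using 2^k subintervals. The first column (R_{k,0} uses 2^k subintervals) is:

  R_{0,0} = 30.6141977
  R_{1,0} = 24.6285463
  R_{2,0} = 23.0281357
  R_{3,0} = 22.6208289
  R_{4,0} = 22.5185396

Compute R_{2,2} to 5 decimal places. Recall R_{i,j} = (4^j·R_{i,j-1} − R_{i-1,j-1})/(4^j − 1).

22.48542

Richardson extrapolation on the trapezoidal column (denominator 4−1=3):
R_{1,1} = 24.6285463 + (24.6285463 − 30.6141977)/3 = 22.6333292
R_{2,1} = (4·23.0281357 − 24.6285463) / 3 = 22.4946655
R_{2,2} = 22.4946655 + (22.4946655 − 22.6333292)/15 = 22.4854213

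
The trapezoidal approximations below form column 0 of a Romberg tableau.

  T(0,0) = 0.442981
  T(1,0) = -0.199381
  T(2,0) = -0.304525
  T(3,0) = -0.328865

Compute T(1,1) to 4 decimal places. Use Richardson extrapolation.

-0.4135

T(1,1) = (4·(-0.199381) − 0.442981) / 3 = -0.413502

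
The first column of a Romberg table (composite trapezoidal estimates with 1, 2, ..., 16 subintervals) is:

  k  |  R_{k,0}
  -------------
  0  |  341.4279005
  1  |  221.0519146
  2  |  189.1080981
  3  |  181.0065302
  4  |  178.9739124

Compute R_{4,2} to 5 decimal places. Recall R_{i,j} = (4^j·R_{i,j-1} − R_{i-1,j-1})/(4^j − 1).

Richardson extrapolation on the trapezoidal column (denominator 4−1=3):
R_{3,1} = 181.0065302 + (181.0065302 − 189.1080981)/3 = 178.3060076
R_{4,1} = (4·178.9739124 − 181.0065302) / 3 = 178.2963731
R_{4,2} = 178.2963731 + (178.2963731 − 178.3060076)/15 = 178.2957308
(Column j=1 coincides with Simpson's rule on the same nodes.)

178.29573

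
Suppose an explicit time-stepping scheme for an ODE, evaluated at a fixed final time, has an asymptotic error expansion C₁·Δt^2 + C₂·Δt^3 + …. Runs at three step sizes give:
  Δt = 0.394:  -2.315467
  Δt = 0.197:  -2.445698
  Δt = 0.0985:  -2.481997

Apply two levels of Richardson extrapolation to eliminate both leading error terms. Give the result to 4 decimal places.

First eliminate the Δt^2 term (factor 2^2 = 4):
  B₁ = (4·(-2.445698) − (-2.315467))/3 = -2.489108
  B₂ = (4·(-2.481997) − (-2.445698))/3 = -2.494097
Then eliminate the Δt^3 term (factor 2^3 = 8):
  (8·(-2.494097) − (-2.489108))/7 = -2.494810

-2.4948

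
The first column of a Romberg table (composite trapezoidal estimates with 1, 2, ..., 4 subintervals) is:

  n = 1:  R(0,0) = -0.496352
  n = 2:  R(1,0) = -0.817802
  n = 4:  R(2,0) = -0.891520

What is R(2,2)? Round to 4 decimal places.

-0.9155

R(1,1) = (4·(-0.817802) − (-0.496352)) / 3 = -0.924952
R(2,1) = -0.891520 + (-0.891520 − (-0.817802))/3 = -0.916093
R(2,2) = -0.916093 + (-0.916093 − (-0.924952))/15 = -0.915502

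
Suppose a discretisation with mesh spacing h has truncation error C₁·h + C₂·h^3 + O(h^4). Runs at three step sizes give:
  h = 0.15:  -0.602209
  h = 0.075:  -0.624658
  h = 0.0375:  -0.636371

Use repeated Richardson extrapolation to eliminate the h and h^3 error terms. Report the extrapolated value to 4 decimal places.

-0.6482

First eliminate the h term (factor 2^1 = 2):
  B₁ = (2·(-0.624658) − (-0.602209))/1 = -0.647107
  B₂ = (2·(-0.636371) − (-0.624658))/1 = -0.648084
Then eliminate the h^3 term (factor 2^3 = 8):
  (8·(-0.648084) − (-0.647107))/7 = -0.648224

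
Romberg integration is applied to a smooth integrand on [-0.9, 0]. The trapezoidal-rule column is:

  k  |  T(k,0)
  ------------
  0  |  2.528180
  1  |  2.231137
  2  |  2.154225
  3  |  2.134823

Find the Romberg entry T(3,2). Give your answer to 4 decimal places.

Richardson extrapolation on the trapezoidal column (denominator 4−1=3):
T(2,1) = (4·2.154225 − 2.231137) / 3 = 2.128588
T(3,1) = 2.134823 + (2.134823 − 2.154225)/3 = 2.128356
T(3,2) = 2.128356 + (2.128356 − 2.128588)/15 = 2.128341

2.1283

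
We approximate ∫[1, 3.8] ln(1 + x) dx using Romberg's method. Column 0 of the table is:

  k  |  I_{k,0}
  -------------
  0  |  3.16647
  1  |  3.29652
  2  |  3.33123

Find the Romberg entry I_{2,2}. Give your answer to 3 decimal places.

I_{1,1} = (4·3.29652 − 3.16647) / 3 = 3.33987
I_{2,1} = 3.33123 + (3.33123 − 3.29652)/3 = 3.34280
I_{2,2} = 3.34280 + (3.34280 − 3.33987)/15 = 3.34300
(Column j=1 coincides with Simpson's rule on the same nodes.)

3.343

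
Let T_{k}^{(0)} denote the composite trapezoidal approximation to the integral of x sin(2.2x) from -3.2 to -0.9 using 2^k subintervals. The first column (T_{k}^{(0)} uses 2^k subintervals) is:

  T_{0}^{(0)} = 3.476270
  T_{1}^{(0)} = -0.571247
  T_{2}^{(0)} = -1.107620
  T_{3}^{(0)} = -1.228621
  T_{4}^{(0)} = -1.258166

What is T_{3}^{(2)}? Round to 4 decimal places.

-1.2678

T_{2}^{(1)} = -1.107620 + (-1.107620 − (-0.571247))/3 = -1.286411
T_{3}^{(1)} = (4·(-1.228621) − (-1.107620)) / 3 = -1.268955
T_{3}^{(2)} = (16·(-1.268955) − (-1.286411)) / 15 = -1.267791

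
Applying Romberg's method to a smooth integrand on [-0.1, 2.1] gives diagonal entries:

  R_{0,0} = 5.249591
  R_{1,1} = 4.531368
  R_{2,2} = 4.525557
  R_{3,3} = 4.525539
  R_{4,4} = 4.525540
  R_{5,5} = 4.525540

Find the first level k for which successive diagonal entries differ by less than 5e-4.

k = 3

|R_{1,1} − R_{0,0}| = 0.718223 ≥ 5e-4
|R_{2,2} − R_{1,1}| = 0.005811 ≥ 5e-4
|R_{3,3} − R_{2,2}| = 0.000018 < 5e-4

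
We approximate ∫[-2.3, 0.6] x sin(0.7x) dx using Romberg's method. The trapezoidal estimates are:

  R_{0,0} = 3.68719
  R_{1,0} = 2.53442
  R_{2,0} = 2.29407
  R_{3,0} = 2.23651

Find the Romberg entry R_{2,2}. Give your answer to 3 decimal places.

2.218

Richardson extrapolation on the trapezoidal column (denominator 4−1=3):
R_{1,1} = (4·2.53442 − 3.68719) / 3 = 2.15016
R_{2,1} = 2.29407 + (2.29407 − 2.53442)/3 = 2.21395
R_{2,2} = (16·2.21395 − 2.15016) / 15 = 2.21820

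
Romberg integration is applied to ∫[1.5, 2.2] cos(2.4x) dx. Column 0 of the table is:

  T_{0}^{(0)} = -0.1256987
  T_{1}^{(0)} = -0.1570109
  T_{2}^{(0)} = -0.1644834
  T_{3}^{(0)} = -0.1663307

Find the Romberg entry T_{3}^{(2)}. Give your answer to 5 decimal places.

Richardson extrapolation on the trapezoidal column (denominator 4−1=3):
T_{2}^{(1)} = (4·(-0.1644834) − (-0.1570109)) / 3 = -0.1669742
T_{3}^{(1)} = (4·(-0.1663307) − (-0.1644834)) / 3 = -0.1669465
T_{3}^{(2)} = (16·(-0.1669465) − (-0.1669742)) / 15 = -0.1669447
(Column j=1 coincides with Simpson's rule on the same nodes.)

-0.16694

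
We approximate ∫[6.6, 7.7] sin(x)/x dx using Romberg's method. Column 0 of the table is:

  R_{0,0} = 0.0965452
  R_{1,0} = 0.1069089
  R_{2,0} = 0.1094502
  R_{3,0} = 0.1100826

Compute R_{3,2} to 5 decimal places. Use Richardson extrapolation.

0.11029

Richardson extrapolation on the trapezoidal column (denominator 4−1=3):
R_{2,1} = 0.1094502 + (0.1094502 − 0.1069089)/3 = 0.1102973
R_{3,1} = (4·0.1100826 − 0.1094502) / 3 = 0.1102934
R_{3,2} = 0.1102934 + (0.1102934 − 0.1102973)/15 = 0.1102931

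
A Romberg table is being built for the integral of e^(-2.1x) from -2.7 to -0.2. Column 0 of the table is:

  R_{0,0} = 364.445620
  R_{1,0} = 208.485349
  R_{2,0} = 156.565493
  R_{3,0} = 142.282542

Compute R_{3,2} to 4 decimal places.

Richardson extrapolation on the trapezoidal column (denominator 4−1=3):
R_{2,1} = (4·156.565493 − 208.485349) / 3 = 139.258874
R_{3,1} = (4·142.282542 − 156.565493) / 3 = 137.521558
R_{3,2} = (16·137.521558 − 139.258874) / 15 = 137.405737
(Column j=1 coincides with Simpson's rule on the same nodes.)

137.4057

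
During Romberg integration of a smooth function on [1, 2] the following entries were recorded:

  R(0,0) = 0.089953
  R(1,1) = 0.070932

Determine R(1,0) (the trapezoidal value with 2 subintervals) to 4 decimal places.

From R(1,1) = (4·R(1,0) − R(0,0))/3, solve for R(1,0):
4·R(1,0) = 3·0.070932 + 0.089953 = 0.302749
R(1,0) = 0.075687

0.0757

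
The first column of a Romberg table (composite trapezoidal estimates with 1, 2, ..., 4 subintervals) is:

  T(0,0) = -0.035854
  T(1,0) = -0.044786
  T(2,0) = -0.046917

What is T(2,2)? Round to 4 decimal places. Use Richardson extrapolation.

Richardson extrapolation on the trapezoidal column (denominator 4−1=3):
T(1,1) = (4·(-0.044786) − (-0.035854)) / 3 = -0.047763
T(2,1) = -0.046917 + (-0.046917 − (-0.044786))/3 = -0.047627
T(2,2) = -0.047627 + (-0.047627 − (-0.047763))/15 = -0.047618
(Column j=1 coincides with Simpson's rule on the same nodes.)

-0.0476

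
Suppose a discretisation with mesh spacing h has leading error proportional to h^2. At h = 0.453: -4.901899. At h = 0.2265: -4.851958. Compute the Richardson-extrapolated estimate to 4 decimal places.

Extrapolated value = (4·A(h/2) − A(h)) / (4 − 1)
= (4·(-4.851958) − (-4.901899)) / 3
= -14.505933 / 3 = -4.835311

-4.8353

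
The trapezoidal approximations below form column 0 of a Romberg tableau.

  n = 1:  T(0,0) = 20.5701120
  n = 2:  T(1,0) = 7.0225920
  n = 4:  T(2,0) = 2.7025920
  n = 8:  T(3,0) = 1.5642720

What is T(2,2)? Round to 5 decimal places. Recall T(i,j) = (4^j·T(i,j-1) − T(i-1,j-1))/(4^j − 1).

1.17965

T(1,1) = (4·7.0225920 − 20.5701120) / 3 = 2.5067520
T(2,1) = 2.7025920 + (2.7025920 − 7.0225920)/3 = 1.2625920
T(2,2) = 1.2625920 + (1.2625920 − 2.5067520)/15 = 1.1796480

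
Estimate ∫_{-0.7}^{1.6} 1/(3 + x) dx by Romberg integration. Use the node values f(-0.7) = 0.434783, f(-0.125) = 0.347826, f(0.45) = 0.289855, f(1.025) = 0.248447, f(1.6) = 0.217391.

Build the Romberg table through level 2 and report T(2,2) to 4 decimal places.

T(0,0) (trapezoid, 1 panel, h=2.3000): 0.750000
T(1,0) (trapezoid, 2 panels, h=1.1500): 0.708333
T(2,0) (trapezoid, 4 panels, h=0.5750): 0.697024
T(1,1) = 0.708333 + (0.708333 − 0.750000)/3 = 0.694444
T(2,1) = 0.697024 + (0.697024 − 0.708333)/3 = 0.693254
T(2,2) = 0.693254 + (0.693254 − 0.694444)/15 = 0.693175

0.6932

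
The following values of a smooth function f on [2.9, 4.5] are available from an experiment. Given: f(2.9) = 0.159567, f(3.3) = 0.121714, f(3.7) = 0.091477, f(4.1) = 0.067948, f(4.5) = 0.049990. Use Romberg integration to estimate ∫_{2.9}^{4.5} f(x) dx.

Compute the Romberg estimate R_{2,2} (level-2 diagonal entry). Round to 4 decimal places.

0.1535

R_{0,0} (trapezoid, 1 panel, h=1.6000): 0.167646
R_{1,0} (trapezoid, 2 panels, h=0.8000): 0.157004
R_{2,0} (trapezoid, 4 panels, h=0.4000): 0.154367
R_{1,1} = 0.157004 + (0.157004 − 0.167646)/3 = 0.153457
R_{2,1} = 0.154367 + (0.154367 − 0.157004)/3 = 0.153488
R_{2,2} = 0.153488 + (0.153488 − 0.153457)/15 = 0.153490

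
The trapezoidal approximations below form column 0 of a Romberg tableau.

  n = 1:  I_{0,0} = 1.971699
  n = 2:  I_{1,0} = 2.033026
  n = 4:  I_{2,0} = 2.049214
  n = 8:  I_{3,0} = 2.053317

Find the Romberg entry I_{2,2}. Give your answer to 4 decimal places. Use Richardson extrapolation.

2.0547

Richardson extrapolation on the trapezoidal column (denominator 4−1=3):
I_{1,1} = (4·2.033026 − 1.971699) / 3 = 2.053468
I_{2,1} = 2.049214 + (2.049214 − 2.033026)/3 = 2.054610
I_{2,2} = (16·2.054610 − 2.053468) / 15 = 2.054686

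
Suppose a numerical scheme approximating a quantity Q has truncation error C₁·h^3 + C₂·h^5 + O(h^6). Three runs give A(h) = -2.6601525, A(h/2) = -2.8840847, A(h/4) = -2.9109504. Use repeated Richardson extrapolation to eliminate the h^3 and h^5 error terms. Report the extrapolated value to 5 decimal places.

First eliminate the h^3 term (factor 2^3 = 8):
  B₁ = (8·(-2.8840847) − (-2.6601525))/7 = -2.9160750
  B₂ = (8·(-2.9109504) − (-2.8840847))/7 = -2.9147884
Then eliminate the h^5 term (factor 2^5 = 32):
  (32·(-2.9147884) − (-2.9160750))/31 = -2.9147469

-2.91475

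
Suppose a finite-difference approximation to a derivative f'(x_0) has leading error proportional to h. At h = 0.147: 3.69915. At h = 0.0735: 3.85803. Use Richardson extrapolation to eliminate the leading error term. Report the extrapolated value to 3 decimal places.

4.017

The leading error scales as h; refining by a factor of 2 reduces it by 2^1 = 2.
Extrapolated value = (2·A(h/2) − A(h)) / (2 − 1)
= (2·3.85803 − 3.69915) / 1
= 4.01691 / 1 = 4.01691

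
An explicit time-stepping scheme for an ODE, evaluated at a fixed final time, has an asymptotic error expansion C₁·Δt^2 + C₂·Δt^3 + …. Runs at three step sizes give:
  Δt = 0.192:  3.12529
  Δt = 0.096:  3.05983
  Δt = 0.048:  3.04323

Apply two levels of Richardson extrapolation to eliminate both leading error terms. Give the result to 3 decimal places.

3.038

First eliminate the Δt^2 term (factor 2^2 = 4):
  B₁ = (4·3.05983 − 3.12529)/3 = 3.03801
  B₂ = (4·3.04323 − 3.05983)/3 = 3.03770
Then eliminate the Δt^3 term (factor 2^3 = 8):
  (8·3.03770 − 3.03801)/7 = 3.03766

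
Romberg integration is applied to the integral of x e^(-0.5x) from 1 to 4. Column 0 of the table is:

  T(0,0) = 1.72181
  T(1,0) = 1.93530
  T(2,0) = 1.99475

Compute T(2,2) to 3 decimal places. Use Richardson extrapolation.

Richardson extrapolation on the trapezoidal column (denominator 4−1=3):
T(1,1) = (4·1.93530 − 1.72181) / 3 = 2.00646
T(2,1) = (4·1.99475 − 1.93530) / 3 = 2.01457
T(2,2) = (16·2.01457 − 2.00646) / 15 = 2.01511
(Column j=1 coincides with Simpson's rule on the same nodes.)

2.015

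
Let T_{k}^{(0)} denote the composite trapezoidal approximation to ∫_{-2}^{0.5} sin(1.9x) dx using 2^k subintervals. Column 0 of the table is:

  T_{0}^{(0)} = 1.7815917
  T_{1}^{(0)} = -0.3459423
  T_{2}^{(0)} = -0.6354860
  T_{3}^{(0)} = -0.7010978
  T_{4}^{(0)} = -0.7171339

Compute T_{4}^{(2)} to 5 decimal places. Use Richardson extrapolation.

-0.72245

Richardson extrapolation on the trapezoidal column (denominator 4−1=3):
T_{3}^{(1)} = -0.7010978 + (-0.7010978 − (-0.6354860))/3 = -0.7229684
T_{4}^{(1)} = -0.7171339 + (-0.7171339 − (-0.7010978))/3 = -0.7224793
T_{4}^{(2)} = -0.7224793 + (-0.7224793 − (-0.7229684))/15 = -0.7224467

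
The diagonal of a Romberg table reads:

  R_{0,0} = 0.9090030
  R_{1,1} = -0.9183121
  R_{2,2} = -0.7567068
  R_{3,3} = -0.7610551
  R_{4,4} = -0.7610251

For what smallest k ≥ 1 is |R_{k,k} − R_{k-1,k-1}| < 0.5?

k = 2

|R_{1,1} − R_{0,0}| = 1.8273151 ≥ 0.5
|R_{2,2} − R_{1,1}| = 0.1616053 < 0.5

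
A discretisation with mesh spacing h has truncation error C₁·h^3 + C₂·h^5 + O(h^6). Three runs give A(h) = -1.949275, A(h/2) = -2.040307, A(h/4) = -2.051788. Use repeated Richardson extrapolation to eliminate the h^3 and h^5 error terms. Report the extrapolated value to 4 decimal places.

-2.0534

First eliminate the h^3 term (factor 2^3 = 8):
  B₁ = (8·(-2.040307) − (-1.949275))/7 = -2.053312
  B₂ = (8·(-2.051788) − (-2.040307))/7 = -2.053428
Then eliminate the h^5 term (factor 2^5 = 32):
  (32·(-2.053428) − (-2.053312))/31 = -2.053432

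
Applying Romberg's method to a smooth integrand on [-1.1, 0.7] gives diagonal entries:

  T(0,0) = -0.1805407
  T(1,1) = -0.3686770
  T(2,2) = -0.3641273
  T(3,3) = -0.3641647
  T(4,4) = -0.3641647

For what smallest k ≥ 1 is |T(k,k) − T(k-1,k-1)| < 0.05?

|T(1,1) − T(0,0)| = 0.1881363 ≥ 0.05
|T(2,2) − T(1,1)| = 0.0045497 < 0.05

k = 2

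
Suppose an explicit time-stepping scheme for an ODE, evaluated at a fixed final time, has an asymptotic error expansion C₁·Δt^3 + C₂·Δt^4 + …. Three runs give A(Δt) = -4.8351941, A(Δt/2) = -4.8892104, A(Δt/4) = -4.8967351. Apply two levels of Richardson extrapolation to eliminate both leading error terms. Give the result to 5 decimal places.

-4.89787

First eliminate the Δt^3 term (factor 2^3 = 8):
  B₁ = (8·(-4.8892104) − (-4.8351941))/7 = -4.8969270
  B₂ = (8·(-4.8967351) − (-4.8892104))/7 = -4.8978101
Then eliminate the Δt^4 term (factor 2^4 = 16):
  (16·(-4.8978101) − (-4.8969270))/15 = -4.8978690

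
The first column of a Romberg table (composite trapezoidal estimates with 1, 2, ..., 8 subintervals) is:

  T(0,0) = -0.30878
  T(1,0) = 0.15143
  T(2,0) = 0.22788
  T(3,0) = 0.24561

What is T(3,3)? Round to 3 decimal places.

Richardson extrapolation on the trapezoidal column (denominator 4−1=3):
T(1,1) = 0.15143 + (0.15143 − (-0.30878))/3 = 0.30483
T(2,1) = (4·0.22788 − 0.15143) / 3 = 0.25336
T(3,1) = 0.24561 + (0.24561 − 0.22788)/3 = 0.25152
T(2,2) = (16·0.25336 − 0.30483) / 15 = 0.24993
T(3,2) = (16·0.25152 − 0.25336) / 15 = 0.25140
T(3,3) = (64·0.25140 − 0.24993) / 63 = 0.25142

0.251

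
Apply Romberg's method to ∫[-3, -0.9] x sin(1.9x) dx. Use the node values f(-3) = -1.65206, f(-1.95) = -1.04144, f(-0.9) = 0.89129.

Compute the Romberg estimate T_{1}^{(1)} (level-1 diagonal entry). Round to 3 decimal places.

-1.724

T_{0}^{(0)} (trapezoid, 1 panel, h=2.1000): -0.79881
T_{1}^{(0)} (trapezoid, 2 panels, h=1.0500): -1.49292
T_{1}^{(1)} = -1.49292 + (-1.49292 − (-0.79881))/3 = -1.72429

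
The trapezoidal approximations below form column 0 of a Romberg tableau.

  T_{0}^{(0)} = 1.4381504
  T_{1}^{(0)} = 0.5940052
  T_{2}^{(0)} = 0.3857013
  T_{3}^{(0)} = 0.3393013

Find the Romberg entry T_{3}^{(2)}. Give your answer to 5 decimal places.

Richardson extrapolation on the trapezoidal column (denominator 4−1=3):
T_{2}^{(1)} = 0.3857013 + (0.3857013 − 0.5940052)/3 = 0.3162667
T_{3}^{(1)} = 0.3393013 + (0.3393013 − 0.3857013)/3 = 0.3238346
T_{3}^{(2)} = (16·0.3238346 − 0.3162667) / 15 = 0.3243391

0.32434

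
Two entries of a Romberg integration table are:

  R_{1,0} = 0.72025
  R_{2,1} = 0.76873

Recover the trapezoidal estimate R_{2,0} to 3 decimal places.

0.757

From R_{2,1} = (4·R_{2,0} − R_{1,0})/3, solve for R_{2,0}:
4·R_{2,0} = 3·0.76873 + 0.72025 = 3.02644
R_{2,0} = 0.75661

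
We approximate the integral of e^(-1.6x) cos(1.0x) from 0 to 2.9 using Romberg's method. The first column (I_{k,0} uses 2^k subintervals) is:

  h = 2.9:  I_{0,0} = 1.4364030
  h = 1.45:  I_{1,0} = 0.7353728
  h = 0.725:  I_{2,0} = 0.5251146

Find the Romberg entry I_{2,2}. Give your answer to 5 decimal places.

Richardson extrapolation on the trapezoidal column (denominator 4−1=3):
I_{1,1} = (4·0.7353728 − 1.4364030) / 3 = 0.5016961
I_{2,1} = 0.5251146 + (0.5251146 − 0.7353728)/3 = 0.4550285
I_{2,2} = (16·0.4550285 − 0.5016961) / 15 = 0.4519173

0.45192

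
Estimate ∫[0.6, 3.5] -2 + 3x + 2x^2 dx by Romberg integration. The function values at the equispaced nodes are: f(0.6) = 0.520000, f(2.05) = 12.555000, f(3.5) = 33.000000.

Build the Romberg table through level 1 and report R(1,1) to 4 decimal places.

R(0,0) (trapezoid, 1 panel, h=2.9000): 48.604000
R(1,0) (trapezoid, 2 panels, h=1.4500): 42.506750
R(1,1) = 42.506750 + (42.506750 − 48.604000)/3 = 40.474333

40.4743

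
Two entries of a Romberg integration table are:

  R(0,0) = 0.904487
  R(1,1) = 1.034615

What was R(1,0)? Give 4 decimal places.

From R(1,1) = (4·R(1,0) − R(0,0))/3, solve for R(1,0):
4·R(1,0) = 3·1.034615 + 0.904487 = 4.008332
R(1,0) = 1.002083

1.0021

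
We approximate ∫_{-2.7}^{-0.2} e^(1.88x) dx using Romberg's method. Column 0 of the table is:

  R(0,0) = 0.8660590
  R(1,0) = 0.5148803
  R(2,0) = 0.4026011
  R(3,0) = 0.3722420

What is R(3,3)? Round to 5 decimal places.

0.36190

R(1,1) = (4·0.5148803 − 0.8660590) / 3 = 0.3978207
R(2,1) = 0.4026011 + (0.4026011 − 0.5148803)/3 = 0.3651747
R(3,1) = (4·0.3722420 − 0.4026011) / 3 = 0.3621223
R(2,2) = (16·0.3651747 − 0.3978207) / 15 = 0.3629983
R(3,2) = (16·0.3621223 − 0.3651747) / 15 = 0.3619188
R(3,3) = (64·0.3619188 − 0.3629983) / 63 = 0.3619017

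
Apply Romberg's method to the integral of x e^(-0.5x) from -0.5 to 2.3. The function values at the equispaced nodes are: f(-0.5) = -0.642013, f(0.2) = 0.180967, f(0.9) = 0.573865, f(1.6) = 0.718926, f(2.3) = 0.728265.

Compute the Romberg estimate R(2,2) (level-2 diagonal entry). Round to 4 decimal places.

R(0,0) (trapezoid, 1 panel, h=2.8000): 0.120753
R(1,0) (trapezoid, 2 panels, h=1.4000): 0.863787
R(2,0) (trapezoid, 4 panels, h=0.7000): 1.061819
R(1,1) = 0.863787 + (0.863787 − 0.120753)/3 = 1.111465
R(2,1) = 1.061819 + (1.061819 − 0.863787)/3 = 1.127830
R(2,2) = 1.127830 + (1.127830 − 1.111465)/15 = 1.128921

1.1289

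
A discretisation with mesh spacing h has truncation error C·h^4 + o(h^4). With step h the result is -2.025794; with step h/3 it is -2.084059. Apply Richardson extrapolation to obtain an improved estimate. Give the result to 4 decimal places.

-2.0848

The leading error scales as h^4; refining by a factor of 3 reduces it by 3^4 = 81.
Extrapolated value = (81·A(h/3) − A(h)) / (81 − 1)
= (81·(-2.084059) − (-2.025794)) / 80
= -166.782985 / 80 = -2.084787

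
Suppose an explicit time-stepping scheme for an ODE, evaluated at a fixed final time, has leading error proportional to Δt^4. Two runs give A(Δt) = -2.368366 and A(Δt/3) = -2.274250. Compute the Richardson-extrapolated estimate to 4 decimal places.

-2.2731

Extrapolated value = (81·A(Δt/3) − A(Δt)) / (81 − 1)
= (81·(-2.274250) − (-2.368366)) / 80
= -181.845884 / 80 = -2.273074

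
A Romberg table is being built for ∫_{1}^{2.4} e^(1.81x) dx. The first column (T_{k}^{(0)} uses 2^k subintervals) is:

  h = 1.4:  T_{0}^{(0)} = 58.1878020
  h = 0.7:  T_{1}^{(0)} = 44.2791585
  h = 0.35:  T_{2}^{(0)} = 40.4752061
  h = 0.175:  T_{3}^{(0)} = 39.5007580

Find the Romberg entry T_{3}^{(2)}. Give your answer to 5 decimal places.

Richardson extrapolation on the trapezoidal column (denominator 4−1=3):
T_{2}^{(1)} = (4·40.4752061 − 44.2791585) / 3 = 39.2072220
T_{3}^{(1)} = (4·39.5007580 − 40.4752061) / 3 = 39.1759420
T_{3}^{(2)} = 39.1759420 + (39.1759420 − 39.2072220)/15 = 39.1738567

39.17386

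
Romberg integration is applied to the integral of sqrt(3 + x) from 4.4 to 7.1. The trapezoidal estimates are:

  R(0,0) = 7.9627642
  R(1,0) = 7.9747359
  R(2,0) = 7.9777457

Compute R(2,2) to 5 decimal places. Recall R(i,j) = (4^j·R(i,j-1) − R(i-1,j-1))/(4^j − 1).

Richardson extrapolation on the trapezoidal column (denominator 4−1=3):
R(1,1) = 7.9747359 + (7.9747359 − 7.9627642)/3 = 7.9787265
R(2,1) = (4·7.9777457 − 7.9747359) / 3 = 7.9787490
R(2,2) = (16·7.9787490 − 7.9787265) / 15 = 7.9787505

7.97875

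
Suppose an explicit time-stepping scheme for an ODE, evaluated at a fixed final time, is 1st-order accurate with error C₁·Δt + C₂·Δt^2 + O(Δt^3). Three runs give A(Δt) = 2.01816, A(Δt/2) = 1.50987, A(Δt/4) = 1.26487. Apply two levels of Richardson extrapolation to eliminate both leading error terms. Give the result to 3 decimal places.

1.026

First eliminate the Δt term (factor 2^1 = 2):
  B₁ = (2·1.50987 − 2.01816)/1 = 1.00158
  B₂ = (2·1.26487 − 1.50987)/1 = 1.01987
Then eliminate the Δt^2 term (factor 2^2 = 4):
  (4·1.01987 − 1.00158)/3 = 1.02597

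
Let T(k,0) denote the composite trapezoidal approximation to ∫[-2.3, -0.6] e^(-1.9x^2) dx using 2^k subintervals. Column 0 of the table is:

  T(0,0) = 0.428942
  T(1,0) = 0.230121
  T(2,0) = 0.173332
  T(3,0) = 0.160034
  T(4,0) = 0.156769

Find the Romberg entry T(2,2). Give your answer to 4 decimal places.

T(1,1) = (4·0.230121 − 0.428942) / 3 = 0.163847
T(2,1) = 0.173332 + (0.173332 − 0.230121)/3 = 0.154402
T(2,2) = 0.154402 + (0.154402 − 0.163847)/15 = 0.153772
(Column j=1 coincides with Simpson's rule on the same nodes.)

0.1538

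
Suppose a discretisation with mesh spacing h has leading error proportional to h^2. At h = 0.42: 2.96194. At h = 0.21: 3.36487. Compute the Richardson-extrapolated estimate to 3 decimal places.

3.499

Extrapolated value = (4·A(h/2) − A(h)) / (4 − 1)
= (4·3.36487 − 2.96194) / 3
= 10.49754 / 3 = 3.49918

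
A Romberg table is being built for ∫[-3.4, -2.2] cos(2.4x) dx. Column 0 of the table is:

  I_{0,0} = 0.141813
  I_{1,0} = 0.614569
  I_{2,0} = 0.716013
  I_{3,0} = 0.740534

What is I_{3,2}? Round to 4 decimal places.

0.7486

Richardson extrapolation on the trapezoidal column (denominator 4−1=3):
I_{2,1} = (4·0.716013 − 0.614569) / 3 = 0.749828
I_{3,1} = 0.740534 + (0.740534 − 0.716013)/3 = 0.748708
I_{3,2} = 0.748708 + (0.748708 − 0.749828)/15 = 0.748633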